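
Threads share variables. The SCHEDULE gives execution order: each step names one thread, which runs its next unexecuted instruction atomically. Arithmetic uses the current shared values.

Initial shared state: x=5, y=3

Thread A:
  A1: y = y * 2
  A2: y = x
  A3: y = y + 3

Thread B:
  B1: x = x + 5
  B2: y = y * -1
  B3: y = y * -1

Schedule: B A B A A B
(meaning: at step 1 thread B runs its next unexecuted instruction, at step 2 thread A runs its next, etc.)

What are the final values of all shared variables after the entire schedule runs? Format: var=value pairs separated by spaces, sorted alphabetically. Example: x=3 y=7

Step 1: thread B executes B1 (x = x + 5). Shared: x=10 y=3. PCs: A@0 B@1
Step 2: thread A executes A1 (y = y * 2). Shared: x=10 y=6. PCs: A@1 B@1
Step 3: thread B executes B2 (y = y * -1). Shared: x=10 y=-6. PCs: A@1 B@2
Step 4: thread A executes A2 (y = x). Shared: x=10 y=10. PCs: A@2 B@2
Step 5: thread A executes A3 (y = y + 3). Shared: x=10 y=13. PCs: A@3 B@2
Step 6: thread B executes B3 (y = y * -1). Shared: x=10 y=-13. PCs: A@3 B@3

Answer: x=10 y=-13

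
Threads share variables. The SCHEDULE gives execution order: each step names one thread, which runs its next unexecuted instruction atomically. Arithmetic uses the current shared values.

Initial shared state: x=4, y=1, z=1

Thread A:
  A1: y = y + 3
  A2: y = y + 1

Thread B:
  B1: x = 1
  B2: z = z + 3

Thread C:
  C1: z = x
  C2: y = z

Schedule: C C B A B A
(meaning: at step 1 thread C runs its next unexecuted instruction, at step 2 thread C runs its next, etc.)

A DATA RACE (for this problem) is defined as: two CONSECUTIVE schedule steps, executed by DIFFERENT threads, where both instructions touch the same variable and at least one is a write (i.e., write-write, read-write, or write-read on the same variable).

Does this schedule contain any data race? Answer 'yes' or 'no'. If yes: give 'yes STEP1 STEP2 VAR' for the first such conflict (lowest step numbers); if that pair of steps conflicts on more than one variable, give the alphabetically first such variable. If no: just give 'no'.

Steps 1,2: same thread (C). No race.
Steps 2,3: C(r=z,w=y) vs B(r=-,w=x). No conflict.
Steps 3,4: B(r=-,w=x) vs A(r=y,w=y). No conflict.
Steps 4,5: A(r=y,w=y) vs B(r=z,w=z). No conflict.
Steps 5,6: B(r=z,w=z) vs A(r=y,w=y). No conflict.

Answer: no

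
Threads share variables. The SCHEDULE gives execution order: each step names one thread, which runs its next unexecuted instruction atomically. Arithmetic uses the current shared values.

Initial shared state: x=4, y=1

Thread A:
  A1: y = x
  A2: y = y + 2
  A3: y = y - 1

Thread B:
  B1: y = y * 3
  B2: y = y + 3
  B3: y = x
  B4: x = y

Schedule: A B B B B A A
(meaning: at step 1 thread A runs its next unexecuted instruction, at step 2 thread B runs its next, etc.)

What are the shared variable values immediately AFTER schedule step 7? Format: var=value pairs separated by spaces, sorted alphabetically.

Answer: x=4 y=5

Derivation:
Step 1: thread A executes A1 (y = x). Shared: x=4 y=4. PCs: A@1 B@0
Step 2: thread B executes B1 (y = y * 3). Shared: x=4 y=12. PCs: A@1 B@1
Step 3: thread B executes B2 (y = y + 3). Shared: x=4 y=15. PCs: A@1 B@2
Step 4: thread B executes B3 (y = x). Shared: x=4 y=4. PCs: A@1 B@3
Step 5: thread B executes B4 (x = y). Shared: x=4 y=4. PCs: A@1 B@4
Step 6: thread A executes A2 (y = y + 2). Shared: x=4 y=6. PCs: A@2 B@4
Step 7: thread A executes A3 (y = y - 1). Shared: x=4 y=5. PCs: A@3 B@4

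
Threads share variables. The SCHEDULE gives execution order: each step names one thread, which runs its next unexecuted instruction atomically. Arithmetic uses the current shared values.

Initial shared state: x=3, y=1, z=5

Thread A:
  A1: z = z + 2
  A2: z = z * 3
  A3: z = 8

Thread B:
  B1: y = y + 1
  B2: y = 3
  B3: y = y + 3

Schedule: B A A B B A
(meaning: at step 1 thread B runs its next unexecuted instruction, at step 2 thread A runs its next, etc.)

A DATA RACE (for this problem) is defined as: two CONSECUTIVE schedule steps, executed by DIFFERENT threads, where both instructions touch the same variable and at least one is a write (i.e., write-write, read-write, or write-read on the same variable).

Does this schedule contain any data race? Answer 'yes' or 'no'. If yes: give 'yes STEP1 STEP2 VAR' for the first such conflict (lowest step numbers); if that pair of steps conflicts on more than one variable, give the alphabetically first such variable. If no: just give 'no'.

Answer: no

Derivation:
Steps 1,2: B(r=y,w=y) vs A(r=z,w=z). No conflict.
Steps 2,3: same thread (A). No race.
Steps 3,4: A(r=z,w=z) vs B(r=-,w=y). No conflict.
Steps 4,5: same thread (B). No race.
Steps 5,6: B(r=y,w=y) vs A(r=-,w=z). No conflict.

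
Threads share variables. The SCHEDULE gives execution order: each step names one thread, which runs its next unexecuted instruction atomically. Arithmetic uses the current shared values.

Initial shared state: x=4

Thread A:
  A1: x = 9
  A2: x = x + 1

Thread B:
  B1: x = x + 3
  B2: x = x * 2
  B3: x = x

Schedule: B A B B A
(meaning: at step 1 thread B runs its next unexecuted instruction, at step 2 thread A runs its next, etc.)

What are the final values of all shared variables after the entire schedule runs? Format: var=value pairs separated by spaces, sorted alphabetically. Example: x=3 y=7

Answer: x=19

Derivation:
Step 1: thread B executes B1 (x = x + 3). Shared: x=7. PCs: A@0 B@1
Step 2: thread A executes A1 (x = 9). Shared: x=9. PCs: A@1 B@1
Step 3: thread B executes B2 (x = x * 2). Shared: x=18. PCs: A@1 B@2
Step 4: thread B executes B3 (x = x). Shared: x=18. PCs: A@1 B@3
Step 5: thread A executes A2 (x = x + 1). Shared: x=19. PCs: A@2 B@3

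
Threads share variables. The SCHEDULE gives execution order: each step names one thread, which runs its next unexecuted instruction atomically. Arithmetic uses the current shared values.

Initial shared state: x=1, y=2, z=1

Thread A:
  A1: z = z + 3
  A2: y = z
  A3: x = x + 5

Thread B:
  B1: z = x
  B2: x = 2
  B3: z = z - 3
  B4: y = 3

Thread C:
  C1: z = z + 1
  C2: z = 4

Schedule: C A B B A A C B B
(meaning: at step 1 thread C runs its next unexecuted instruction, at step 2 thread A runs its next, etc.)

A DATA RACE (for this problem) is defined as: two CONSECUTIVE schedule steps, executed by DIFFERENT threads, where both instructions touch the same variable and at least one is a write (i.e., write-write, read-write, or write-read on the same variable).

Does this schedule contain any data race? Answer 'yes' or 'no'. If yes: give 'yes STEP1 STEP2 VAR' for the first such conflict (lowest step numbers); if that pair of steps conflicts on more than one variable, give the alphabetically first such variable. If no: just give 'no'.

Answer: yes 1 2 z

Derivation:
Steps 1,2: C(z = z + 1) vs A(z = z + 3). RACE on z (W-W).
Steps 2,3: A(z = z + 3) vs B(z = x). RACE on z (W-W).
Steps 3,4: same thread (B). No race.
Steps 4,5: B(r=-,w=x) vs A(r=z,w=y). No conflict.
Steps 5,6: same thread (A). No race.
Steps 6,7: A(r=x,w=x) vs C(r=-,w=z). No conflict.
Steps 7,8: C(z = 4) vs B(z = z - 3). RACE on z (W-W).
Steps 8,9: same thread (B). No race.
First conflict at steps 1,2.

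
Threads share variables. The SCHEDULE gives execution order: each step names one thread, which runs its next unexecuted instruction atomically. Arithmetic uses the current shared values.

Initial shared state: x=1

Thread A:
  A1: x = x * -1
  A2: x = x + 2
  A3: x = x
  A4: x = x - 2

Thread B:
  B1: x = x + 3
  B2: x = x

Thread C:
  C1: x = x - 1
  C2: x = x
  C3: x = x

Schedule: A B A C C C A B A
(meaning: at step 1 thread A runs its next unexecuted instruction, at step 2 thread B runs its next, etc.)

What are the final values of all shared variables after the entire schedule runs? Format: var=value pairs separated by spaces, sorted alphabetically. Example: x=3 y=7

Answer: x=1

Derivation:
Step 1: thread A executes A1 (x = x * -1). Shared: x=-1. PCs: A@1 B@0 C@0
Step 2: thread B executes B1 (x = x + 3). Shared: x=2. PCs: A@1 B@1 C@0
Step 3: thread A executes A2 (x = x + 2). Shared: x=4. PCs: A@2 B@1 C@0
Step 4: thread C executes C1 (x = x - 1). Shared: x=3. PCs: A@2 B@1 C@1
Step 5: thread C executes C2 (x = x). Shared: x=3. PCs: A@2 B@1 C@2
Step 6: thread C executes C3 (x = x). Shared: x=3. PCs: A@2 B@1 C@3
Step 7: thread A executes A3 (x = x). Shared: x=3. PCs: A@3 B@1 C@3
Step 8: thread B executes B2 (x = x). Shared: x=3. PCs: A@3 B@2 C@3
Step 9: thread A executes A4 (x = x - 2). Shared: x=1. PCs: A@4 B@2 C@3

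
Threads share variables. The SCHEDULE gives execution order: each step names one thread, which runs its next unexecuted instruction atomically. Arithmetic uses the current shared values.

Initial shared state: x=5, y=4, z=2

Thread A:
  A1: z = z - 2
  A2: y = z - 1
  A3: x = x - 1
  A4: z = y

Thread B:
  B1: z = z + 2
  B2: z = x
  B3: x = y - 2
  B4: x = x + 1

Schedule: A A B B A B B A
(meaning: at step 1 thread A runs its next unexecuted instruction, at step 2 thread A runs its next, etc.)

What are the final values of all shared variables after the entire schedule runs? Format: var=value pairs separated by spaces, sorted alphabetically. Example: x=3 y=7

Answer: x=-2 y=-1 z=-1

Derivation:
Step 1: thread A executes A1 (z = z - 2). Shared: x=5 y=4 z=0. PCs: A@1 B@0
Step 2: thread A executes A2 (y = z - 1). Shared: x=5 y=-1 z=0. PCs: A@2 B@0
Step 3: thread B executes B1 (z = z + 2). Shared: x=5 y=-1 z=2. PCs: A@2 B@1
Step 4: thread B executes B2 (z = x). Shared: x=5 y=-1 z=5. PCs: A@2 B@2
Step 5: thread A executes A3 (x = x - 1). Shared: x=4 y=-1 z=5. PCs: A@3 B@2
Step 6: thread B executes B3 (x = y - 2). Shared: x=-3 y=-1 z=5. PCs: A@3 B@3
Step 7: thread B executes B4 (x = x + 1). Shared: x=-2 y=-1 z=5. PCs: A@3 B@4
Step 8: thread A executes A4 (z = y). Shared: x=-2 y=-1 z=-1. PCs: A@4 B@4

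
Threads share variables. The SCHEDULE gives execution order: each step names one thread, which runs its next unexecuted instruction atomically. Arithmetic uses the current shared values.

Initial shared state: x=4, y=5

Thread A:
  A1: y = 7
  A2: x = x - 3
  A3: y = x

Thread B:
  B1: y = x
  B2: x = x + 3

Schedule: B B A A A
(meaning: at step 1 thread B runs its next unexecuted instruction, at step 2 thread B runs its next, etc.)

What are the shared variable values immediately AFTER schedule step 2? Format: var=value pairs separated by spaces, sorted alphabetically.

Step 1: thread B executes B1 (y = x). Shared: x=4 y=4. PCs: A@0 B@1
Step 2: thread B executes B2 (x = x + 3). Shared: x=7 y=4. PCs: A@0 B@2

Answer: x=7 y=4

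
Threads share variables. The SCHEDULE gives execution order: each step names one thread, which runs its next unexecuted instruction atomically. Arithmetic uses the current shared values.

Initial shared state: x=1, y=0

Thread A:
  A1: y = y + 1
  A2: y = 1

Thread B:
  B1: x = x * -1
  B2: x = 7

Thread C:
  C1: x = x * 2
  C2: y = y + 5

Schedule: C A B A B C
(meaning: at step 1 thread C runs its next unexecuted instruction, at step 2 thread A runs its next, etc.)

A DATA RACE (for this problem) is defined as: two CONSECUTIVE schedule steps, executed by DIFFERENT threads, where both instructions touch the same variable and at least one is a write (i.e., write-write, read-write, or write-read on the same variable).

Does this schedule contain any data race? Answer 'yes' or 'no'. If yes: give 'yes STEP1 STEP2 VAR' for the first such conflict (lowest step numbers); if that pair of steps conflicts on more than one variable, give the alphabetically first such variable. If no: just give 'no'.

Answer: no

Derivation:
Steps 1,2: C(r=x,w=x) vs A(r=y,w=y). No conflict.
Steps 2,3: A(r=y,w=y) vs B(r=x,w=x). No conflict.
Steps 3,4: B(r=x,w=x) vs A(r=-,w=y). No conflict.
Steps 4,5: A(r=-,w=y) vs B(r=-,w=x). No conflict.
Steps 5,6: B(r=-,w=x) vs C(r=y,w=y). No conflict.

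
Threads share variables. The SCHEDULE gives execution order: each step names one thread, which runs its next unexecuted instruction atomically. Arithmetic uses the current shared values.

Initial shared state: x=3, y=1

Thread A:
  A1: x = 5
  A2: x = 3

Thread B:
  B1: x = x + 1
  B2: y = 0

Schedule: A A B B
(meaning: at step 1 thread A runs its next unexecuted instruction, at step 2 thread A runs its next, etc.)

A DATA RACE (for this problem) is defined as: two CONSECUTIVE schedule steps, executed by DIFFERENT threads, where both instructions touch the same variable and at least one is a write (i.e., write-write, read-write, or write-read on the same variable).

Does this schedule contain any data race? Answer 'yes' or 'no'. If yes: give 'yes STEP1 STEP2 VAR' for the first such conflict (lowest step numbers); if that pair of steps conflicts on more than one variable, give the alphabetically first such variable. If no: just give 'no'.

Answer: yes 2 3 x

Derivation:
Steps 1,2: same thread (A). No race.
Steps 2,3: A(x = 3) vs B(x = x + 1). RACE on x (W-W).
Steps 3,4: same thread (B). No race.
First conflict at steps 2,3.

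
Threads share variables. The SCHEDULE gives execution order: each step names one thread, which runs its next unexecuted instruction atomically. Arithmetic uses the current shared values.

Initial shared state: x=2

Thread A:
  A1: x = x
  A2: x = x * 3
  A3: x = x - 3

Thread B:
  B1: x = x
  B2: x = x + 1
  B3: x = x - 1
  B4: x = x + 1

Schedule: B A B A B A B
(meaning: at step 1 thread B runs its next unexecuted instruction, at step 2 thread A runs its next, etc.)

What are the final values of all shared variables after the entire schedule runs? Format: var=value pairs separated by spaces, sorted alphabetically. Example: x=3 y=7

Answer: x=6

Derivation:
Step 1: thread B executes B1 (x = x). Shared: x=2. PCs: A@0 B@1
Step 2: thread A executes A1 (x = x). Shared: x=2. PCs: A@1 B@1
Step 3: thread B executes B2 (x = x + 1). Shared: x=3. PCs: A@1 B@2
Step 4: thread A executes A2 (x = x * 3). Shared: x=9. PCs: A@2 B@2
Step 5: thread B executes B3 (x = x - 1). Shared: x=8. PCs: A@2 B@3
Step 6: thread A executes A3 (x = x - 3). Shared: x=5. PCs: A@3 B@3
Step 7: thread B executes B4 (x = x + 1). Shared: x=6. PCs: A@3 B@4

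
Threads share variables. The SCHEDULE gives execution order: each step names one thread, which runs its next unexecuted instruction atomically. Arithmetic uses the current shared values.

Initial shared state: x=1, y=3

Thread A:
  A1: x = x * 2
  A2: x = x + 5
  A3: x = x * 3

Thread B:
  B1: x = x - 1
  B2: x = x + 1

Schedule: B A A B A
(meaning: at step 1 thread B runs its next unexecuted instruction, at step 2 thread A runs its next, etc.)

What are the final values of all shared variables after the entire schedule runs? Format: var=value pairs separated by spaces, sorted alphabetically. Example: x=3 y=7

Answer: x=18 y=3

Derivation:
Step 1: thread B executes B1 (x = x - 1). Shared: x=0 y=3. PCs: A@0 B@1
Step 2: thread A executes A1 (x = x * 2). Shared: x=0 y=3. PCs: A@1 B@1
Step 3: thread A executes A2 (x = x + 5). Shared: x=5 y=3. PCs: A@2 B@1
Step 4: thread B executes B2 (x = x + 1). Shared: x=6 y=3. PCs: A@2 B@2
Step 5: thread A executes A3 (x = x * 3). Shared: x=18 y=3. PCs: A@3 B@2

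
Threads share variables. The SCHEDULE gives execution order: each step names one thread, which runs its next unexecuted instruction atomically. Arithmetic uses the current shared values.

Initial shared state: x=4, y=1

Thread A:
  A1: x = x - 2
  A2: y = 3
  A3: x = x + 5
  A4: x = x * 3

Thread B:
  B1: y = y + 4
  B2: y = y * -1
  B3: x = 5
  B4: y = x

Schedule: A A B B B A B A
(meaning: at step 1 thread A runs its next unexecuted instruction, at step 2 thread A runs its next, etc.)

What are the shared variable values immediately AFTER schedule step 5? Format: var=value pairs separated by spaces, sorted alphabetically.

Step 1: thread A executes A1 (x = x - 2). Shared: x=2 y=1. PCs: A@1 B@0
Step 2: thread A executes A2 (y = 3). Shared: x=2 y=3. PCs: A@2 B@0
Step 3: thread B executes B1 (y = y + 4). Shared: x=2 y=7. PCs: A@2 B@1
Step 4: thread B executes B2 (y = y * -1). Shared: x=2 y=-7. PCs: A@2 B@2
Step 5: thread B executes B3 (x = 5). Shared: x=5 y=-7. PCs: A@2 B@3

Answer: x=5 y=-7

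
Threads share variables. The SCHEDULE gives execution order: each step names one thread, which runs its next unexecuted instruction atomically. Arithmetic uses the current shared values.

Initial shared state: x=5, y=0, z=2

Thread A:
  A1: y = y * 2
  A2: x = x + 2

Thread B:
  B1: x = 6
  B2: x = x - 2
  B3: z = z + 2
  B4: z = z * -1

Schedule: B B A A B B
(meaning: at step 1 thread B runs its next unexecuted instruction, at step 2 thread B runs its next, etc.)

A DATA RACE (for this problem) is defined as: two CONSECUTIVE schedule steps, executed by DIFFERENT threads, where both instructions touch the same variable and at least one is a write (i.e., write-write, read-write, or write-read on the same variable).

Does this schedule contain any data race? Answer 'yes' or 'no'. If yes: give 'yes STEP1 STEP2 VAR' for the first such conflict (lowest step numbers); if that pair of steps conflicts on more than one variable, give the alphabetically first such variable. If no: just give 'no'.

Steps 1,2: same thread (B). No race.
Steps 2,3: B(r=x,w=x) vs A(r=y,w=y). No conflict.
Steps 3,4: same thread (A). No race.
Steps 4,5: A(r=x,w=x) vs B(r=z,w=z). No conflict.
Steps 5,6: same thread (B). No race.

Answer: no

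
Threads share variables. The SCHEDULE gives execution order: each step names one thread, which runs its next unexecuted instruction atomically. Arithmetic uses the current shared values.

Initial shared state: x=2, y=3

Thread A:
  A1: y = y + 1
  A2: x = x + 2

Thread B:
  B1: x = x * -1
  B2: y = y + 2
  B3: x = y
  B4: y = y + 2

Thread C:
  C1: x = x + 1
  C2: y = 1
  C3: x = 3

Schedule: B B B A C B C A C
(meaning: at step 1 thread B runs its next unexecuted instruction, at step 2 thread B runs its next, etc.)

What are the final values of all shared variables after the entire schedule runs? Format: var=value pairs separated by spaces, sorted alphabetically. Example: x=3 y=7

Step 1: thread B executes B1 (x = x * -1). Shared: x=-2 y=3. PCs: A@0 B@1 C@0
Step 2: thread B executes B2 (y = y + 2). Shared: x=-2 y=5. PCs: A@0 B@2 C@0
Step 3: thread B executes B3 (x = y). Shared: x=5 y=5. PCs: A@0 B@3 C@0
Step 4: thread A executes A1 (y = y + 1). Shared: x=5 y=6. PCs: A@1 B@3 C@0
Step 5: thread C executes C1 (x = x + 1). Shared: x=6 y=6. PCs: A@1 B@3 C@1
Step 6: thread B executes B4 (y = y + 2). Shared: x=6 y=8. PCs: A@1 B@4 C@1
Step 7: thread C executes C2 (y = 1). Shared: x=6 y=1. PCs: A@1 B@4 C@2
Step 8: thread A executes A2 (x = x + 2). Shared: x=8 y=1. PCs: A@2 B@4 C@2
Step 9: thread C executes C3 (x = 3). Shared: x=3 y=1. PCs: A@2 B@4 C@3

Answer: x=3 y=1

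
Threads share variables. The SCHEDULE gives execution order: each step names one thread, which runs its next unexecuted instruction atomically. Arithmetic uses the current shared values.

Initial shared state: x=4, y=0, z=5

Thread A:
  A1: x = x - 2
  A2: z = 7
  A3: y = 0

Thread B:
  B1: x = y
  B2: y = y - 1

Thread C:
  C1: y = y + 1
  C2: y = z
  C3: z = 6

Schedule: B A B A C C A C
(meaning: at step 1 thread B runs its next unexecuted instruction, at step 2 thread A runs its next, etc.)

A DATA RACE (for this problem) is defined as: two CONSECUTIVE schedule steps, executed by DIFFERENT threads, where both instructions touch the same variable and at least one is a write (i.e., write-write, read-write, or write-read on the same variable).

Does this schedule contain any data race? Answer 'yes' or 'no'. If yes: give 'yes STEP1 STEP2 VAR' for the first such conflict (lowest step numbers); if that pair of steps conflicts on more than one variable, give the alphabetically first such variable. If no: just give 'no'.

Answer: yes 1 2 x

Derivation:
Steps 1,2: B(x = y) vs A(x = x - 2). RACE on x (W-W).
Steps 2,3: A(r=x,w=x) vs B(r=y,w=y). No conflict.
Steps 3,4: B(r=y,w=y) vs A(r=-,w=z). No conflict.
Steps 4,5: A(r=-,w=z) vs C(r=y,w=y). No conflict.
Steps 5,6: same thread (C). No race.
Steps 6,7: C(y = z) vs A(y = 0). RACE on y (W-W).
Steps 7,8: A(r=-,w=y) vs C(r=-,w=z). No conflict.
First conflict at steps 1,2.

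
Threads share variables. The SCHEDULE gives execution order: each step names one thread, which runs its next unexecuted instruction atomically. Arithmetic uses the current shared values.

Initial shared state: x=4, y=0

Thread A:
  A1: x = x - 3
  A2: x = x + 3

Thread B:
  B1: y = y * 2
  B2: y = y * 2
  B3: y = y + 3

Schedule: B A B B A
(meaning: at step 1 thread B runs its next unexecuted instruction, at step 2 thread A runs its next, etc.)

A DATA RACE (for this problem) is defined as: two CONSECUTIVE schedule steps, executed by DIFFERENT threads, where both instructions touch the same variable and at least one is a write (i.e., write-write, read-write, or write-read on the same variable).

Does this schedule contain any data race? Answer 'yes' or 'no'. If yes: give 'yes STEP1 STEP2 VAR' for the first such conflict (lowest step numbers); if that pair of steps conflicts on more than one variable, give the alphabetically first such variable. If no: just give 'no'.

Steps 1,2: B(r=y,w=y) vs A(r=x,w=x). No conflict.
Steps 2,3: A(r=x,w=x) vs B(r=y,w=y). No conflict.
Steps 3,4: same thread (B). No race.
Steps 4,5: B(r=y,w=y) vs A(r=x,w=x). No conflict.

Answer: no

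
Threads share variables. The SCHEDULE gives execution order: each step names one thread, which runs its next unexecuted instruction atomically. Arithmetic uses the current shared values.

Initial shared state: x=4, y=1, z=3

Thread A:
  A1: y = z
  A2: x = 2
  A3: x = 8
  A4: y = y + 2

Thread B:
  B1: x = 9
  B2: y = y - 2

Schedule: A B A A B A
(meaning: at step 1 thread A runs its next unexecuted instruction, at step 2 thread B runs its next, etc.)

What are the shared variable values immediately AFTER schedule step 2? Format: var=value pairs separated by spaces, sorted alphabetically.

Step 1: thread A executes A1 (y = z). Shared: x=4 y=3 z=3. PCs: A@1 B@0
Step 2: thread B executes B1 (x = 9). Shared: x=9 y=3 z=3. PCs: A@1 B@1

Answer: x=9 y=3 z=3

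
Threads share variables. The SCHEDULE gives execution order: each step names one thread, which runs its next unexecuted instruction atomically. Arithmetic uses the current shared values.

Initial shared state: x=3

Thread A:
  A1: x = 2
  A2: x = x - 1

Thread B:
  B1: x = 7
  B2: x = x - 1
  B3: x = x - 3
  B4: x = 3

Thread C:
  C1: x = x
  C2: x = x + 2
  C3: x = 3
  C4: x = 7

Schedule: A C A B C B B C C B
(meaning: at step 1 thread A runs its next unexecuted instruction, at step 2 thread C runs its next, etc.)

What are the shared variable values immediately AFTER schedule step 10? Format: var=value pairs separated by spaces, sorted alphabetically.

Step 1: thread A executes A1 (x = 2). Shared: x=2. PCs: A@1 B@0 C@0
Step 2: thread C executes C1 (x = x). Shared: x=2. PCs: A@1 B@0 C@1
Step 3: thread A executes A2 (x = x - 1). Shared: x=1. PCs: A@2 B@0 C@1
Step 4: thread B executes B1 (x = 7). Shared: x=7. PCs: A@2 B@1 C@1
Step 5: thread C executes C2 (x = x + 2). Shared: x=9. PCs: A@2 B@1 C@2
Step 6: thread B executes B2 (x = x - 1). Shared: x=8. PCs: A@2 B@2 C@2
Step 7: thread B executes B3 (x = x - 3). Shared: x=5. PCs: A@2 B@3 C@2
Step 8: thread C executes C3 (x = 3). Shared: x=3. PCs: A@2 B@3 C@3
Step 9: thread C executes C4 (x = 7). Shared: x=7. PCs: A@2 B@3 C@4
Step 10: thread B executes B4 (x = 3). Shared: x=3. PCs: A@2 B@4 C@4

Answer: x=3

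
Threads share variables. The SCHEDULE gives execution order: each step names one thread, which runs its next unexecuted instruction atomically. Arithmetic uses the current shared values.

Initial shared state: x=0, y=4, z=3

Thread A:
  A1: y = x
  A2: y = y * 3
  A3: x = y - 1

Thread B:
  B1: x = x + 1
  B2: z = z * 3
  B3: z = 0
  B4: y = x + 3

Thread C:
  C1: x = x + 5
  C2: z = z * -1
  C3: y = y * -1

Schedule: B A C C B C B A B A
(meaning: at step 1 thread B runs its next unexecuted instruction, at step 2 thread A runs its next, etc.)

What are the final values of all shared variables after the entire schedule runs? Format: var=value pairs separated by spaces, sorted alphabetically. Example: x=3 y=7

Answer: x=8 y=9 z=0

Derivation:
Step 1: thread B executes B1 (x = x + 1). Shared: x=1 y=4 z=3. PCs: A@0 B@1 C@0
Step 2: thread A executes A1 (y = x). Shared: x=1 y=1 z=3. PCs: A@1 B@1 C@0
Step 3: thread C executes C1 (x = x + 5). Shared: x=6 y=1 z=3. PCs: A@1 B@1 C@1
Step 4: thread C executes C2 (z = z * -1). Shared: x=6 y=1 z=-3. PCs: A@1 B@1 C@2
Step 5: thread B executes B2 (z = z * 3). Shared: x=6 y=1 z=-9. PCs: A@1 B@2 C@2
Step 6: thread C executes C3 (y = y * -1). Shared: x=6 y=-1 z=-9. PCs: A@1 B@2 C@3
Step 7: thread B executes B3 (z = 0). Shared: x=6 y=-1 z=0. PCs: A@1 B@3 C@3
Step 8: thread A executes A2 (y = y * 3). Shared: x=6 y=-3 z=0. PCs: A@2 B@3 C@3
Step 9: thread B executes B4 (y = x + 3). Shared: x=6 y=9 z=0. PCs: A@2 B@4 C@3
Step 10: thread A executes A3 (x = y - 1). Shared: x=8 y=9 z=0. PCs: A@3 B@4 C@3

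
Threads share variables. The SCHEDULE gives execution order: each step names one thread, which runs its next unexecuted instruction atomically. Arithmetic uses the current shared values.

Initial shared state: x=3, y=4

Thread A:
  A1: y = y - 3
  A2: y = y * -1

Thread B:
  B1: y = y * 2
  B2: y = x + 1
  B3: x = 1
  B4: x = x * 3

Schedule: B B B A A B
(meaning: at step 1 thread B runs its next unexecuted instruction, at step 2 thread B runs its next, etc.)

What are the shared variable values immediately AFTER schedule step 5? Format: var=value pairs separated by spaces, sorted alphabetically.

Step 1: thread B executes B1 (y = y * 2). Shared: x=3 y=8. PCs: A@0 B@1
Step 2: thread B executes B2 (y = x + 1). Shared: x=3 y=4. PCs: A@0 B@2
Step 3: thread B executes B3 (x = 1). Shared: x=1 y=4. PCs: A@0 B@3
Step 4: thread A executes A1 (y = y - 3). Shared: x=1 y=1. PCs: A@1 B@3
Step 5: thread A executes A2 (y = y * -1). Shared: x=1 y=-1. PCs: A@2 B@3

Answer: x=1 y=-1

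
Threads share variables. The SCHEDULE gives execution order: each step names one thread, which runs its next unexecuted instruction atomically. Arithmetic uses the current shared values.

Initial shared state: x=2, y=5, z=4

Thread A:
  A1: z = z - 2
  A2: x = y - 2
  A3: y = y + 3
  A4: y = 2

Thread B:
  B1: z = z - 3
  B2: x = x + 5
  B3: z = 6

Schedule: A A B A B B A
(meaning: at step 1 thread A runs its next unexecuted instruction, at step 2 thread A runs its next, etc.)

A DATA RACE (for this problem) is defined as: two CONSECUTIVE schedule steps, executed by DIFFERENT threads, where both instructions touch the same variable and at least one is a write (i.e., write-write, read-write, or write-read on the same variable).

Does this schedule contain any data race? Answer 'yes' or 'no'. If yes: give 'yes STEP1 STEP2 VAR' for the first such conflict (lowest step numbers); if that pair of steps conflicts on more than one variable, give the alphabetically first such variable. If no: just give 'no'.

Answer: no

Derivation:
Steps 1,2: same thread (A). No race.
Steps 2,3: A(r=y,w=x) vs B(r=z,w=z). No conflict.
Steps 3,4: B(r=z,w=z) vs A(r=y,w=y). No conflict.
Steps 4,5: A(r=y,w=y) vs B(r=x,w=x). No conflict.
Steps 5,6: same thread (B). No race.
Steps 6,7: B(r=-,w=z) vs A(r=-,w=y). No conflict.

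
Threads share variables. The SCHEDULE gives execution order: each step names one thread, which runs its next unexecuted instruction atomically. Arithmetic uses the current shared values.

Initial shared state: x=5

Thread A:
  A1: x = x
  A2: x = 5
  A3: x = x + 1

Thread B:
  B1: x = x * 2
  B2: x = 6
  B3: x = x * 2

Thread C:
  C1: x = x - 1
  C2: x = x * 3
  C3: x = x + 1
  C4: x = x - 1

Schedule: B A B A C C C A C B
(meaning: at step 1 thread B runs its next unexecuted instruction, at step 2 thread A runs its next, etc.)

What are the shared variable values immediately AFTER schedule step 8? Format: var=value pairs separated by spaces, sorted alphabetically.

Step 1: thread B executes B1 (x = x * 2). Shared: x=10. PCs: A@0 B@1 C@0
Step 2: thread A executes A1 (x = x). Shared: x=10. PCs: A@1 B@1 C@0
Step 3: thread B executes B2 (x = 6). Shared: x=6. PCs: A@1 B@2 C@0
Step 4: thread A executes A2 (x = 5). Shared: x=5. PCs: A@2 B@2 C@0
Step 5: thread C executes C1 (x = x - 1). Shared: x=4. PCs: A@2 B@2 C@1
Step 6: thread C executes C2 (x = x * 3). Shared: x=12. PCs: A@2 B@2 C@2
Step 7: thread C executes C3 (x = x + 1). Shared: x=13. PCs: A@2 B@2 C@3
Step 8: thread A executes A3 (x = x + 1). Shared: x=14. PCs: A@3 B@2 C@3

Answer: x=14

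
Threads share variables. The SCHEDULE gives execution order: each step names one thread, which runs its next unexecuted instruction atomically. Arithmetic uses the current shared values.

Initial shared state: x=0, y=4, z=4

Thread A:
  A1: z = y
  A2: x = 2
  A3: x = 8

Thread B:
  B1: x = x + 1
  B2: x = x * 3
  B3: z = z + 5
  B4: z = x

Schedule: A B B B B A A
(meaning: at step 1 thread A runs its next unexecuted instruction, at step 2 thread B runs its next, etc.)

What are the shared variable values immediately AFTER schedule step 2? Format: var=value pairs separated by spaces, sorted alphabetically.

Step 1: thread A executes A1 (z = y). Shared: x=0 y=4 z=4. PCs: A@1 B@0
Step 2: thread B executes B1 (x = x + 1). Shared: x=1 y=4 z=4. PCs: A@1 B@1

Answer: x=1 y=4 z=4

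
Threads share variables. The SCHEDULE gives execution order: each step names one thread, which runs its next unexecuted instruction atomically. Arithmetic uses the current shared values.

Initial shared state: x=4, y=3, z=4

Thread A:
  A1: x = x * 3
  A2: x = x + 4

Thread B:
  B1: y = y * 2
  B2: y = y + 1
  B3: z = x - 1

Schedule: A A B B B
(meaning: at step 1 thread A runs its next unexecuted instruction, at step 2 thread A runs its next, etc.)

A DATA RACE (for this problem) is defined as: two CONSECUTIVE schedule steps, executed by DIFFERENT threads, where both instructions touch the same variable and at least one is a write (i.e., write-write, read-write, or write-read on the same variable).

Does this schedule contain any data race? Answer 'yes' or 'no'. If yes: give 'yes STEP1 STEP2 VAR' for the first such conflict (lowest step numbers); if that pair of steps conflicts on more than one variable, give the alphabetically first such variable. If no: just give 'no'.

Answer: no

Derivation:
Steps 1,2: same thread (A). No race.
Steps 2,3: A(r=x,w=x) vs B(r=y,w=y). No conflict.
Steps 3,4: same thread (B). No race.
Steps 4,5: same thread (B). No race.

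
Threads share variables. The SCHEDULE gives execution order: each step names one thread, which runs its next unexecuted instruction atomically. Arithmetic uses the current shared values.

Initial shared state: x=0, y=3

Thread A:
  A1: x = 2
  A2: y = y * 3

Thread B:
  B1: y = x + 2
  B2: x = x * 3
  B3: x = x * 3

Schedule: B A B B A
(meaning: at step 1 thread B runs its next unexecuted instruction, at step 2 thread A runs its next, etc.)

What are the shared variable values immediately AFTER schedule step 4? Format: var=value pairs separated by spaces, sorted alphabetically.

Step 1: thread B executes B1 (y = x + 2). Shared: x=0 y=2. PCs: A@0 B@1
Step 2: thread A executes A1 (x = 2). Shared: x=2 y=2. PCs: A@1 B@1
Step 3: thread B executes B2 (x = x * 3). Shared: x=6 y=2. PCs: A@1 B@2
Step 4: thread B executes B3 (x = x * 3). Shared: x=18 y=2. PCs: A@1 B@3

Answer: x=18 y=2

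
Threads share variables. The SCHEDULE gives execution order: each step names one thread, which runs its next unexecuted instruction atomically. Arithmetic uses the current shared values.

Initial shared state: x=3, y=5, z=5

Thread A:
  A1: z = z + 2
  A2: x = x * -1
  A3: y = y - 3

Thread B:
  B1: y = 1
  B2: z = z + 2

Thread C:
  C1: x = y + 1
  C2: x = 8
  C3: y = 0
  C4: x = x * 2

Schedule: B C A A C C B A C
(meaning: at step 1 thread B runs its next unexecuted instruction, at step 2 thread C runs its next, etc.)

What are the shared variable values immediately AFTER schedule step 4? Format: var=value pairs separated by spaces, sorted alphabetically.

Step 1: thread B executes B1 (y = 1). Shared: x=3 y=1 z=5. PCs: A@0 B@1 C@0
Step 2: thread C executes C1 (x = y + 1). Shared: x=2 y=1 z=5. PCs: A@0 B@1 C@1
Step 3: thread A executes A1 (z = z + 2). Shared: x=2 y=1 z=7. PCs: A@1 B@1 C@1
Step 4: thread A executes A2 (x = x * -1). Shared: x=-2 y=1 z=7. PCs: A@2 B@1 C@1

Answer: x=-2 y=1 z=7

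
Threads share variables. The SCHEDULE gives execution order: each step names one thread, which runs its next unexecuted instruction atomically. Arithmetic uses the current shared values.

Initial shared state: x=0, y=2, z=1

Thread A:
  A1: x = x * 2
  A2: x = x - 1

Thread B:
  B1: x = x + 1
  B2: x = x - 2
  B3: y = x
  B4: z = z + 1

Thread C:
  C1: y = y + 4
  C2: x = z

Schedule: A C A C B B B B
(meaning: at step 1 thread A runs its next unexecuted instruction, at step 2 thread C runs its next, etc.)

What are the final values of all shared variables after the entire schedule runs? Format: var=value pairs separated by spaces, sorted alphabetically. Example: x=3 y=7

Answer: x=0 y=0 z=2

Derivation:
Step 1: thread A executes A1 (x = x * 2). Shared: x=0 y=2 z=1. PCs: A@1 B@0 C@0
Step 2: thread C executes C1 (y = y + 4). Shared: x=0 y=6 z=1. PCs: A@1 B@0 C@1
Step 3: thread A executes A2 (x = x - 1). Shared: x=-1 y=6 z=1. PCs: A@2 B@0 C@1
Step 4: thread C executes C2 (x = z). Shared: x=1 y=6 z=1. PCs: A@2 B@0 C@2
Step 5: thread B executes B1 (x = x + 1). Shared: x=2 y=6 z=1. PCs: A@2 B@1 C@2
Step 6: thread B executes B2 (x = x - 2). Shared: x=0 y=6 z=1. PCs: A@2 B@2 C@2
Step 7: thread B executes B3 (y = x). Shared: x=0 y=0 z=1. PCs: A@2 B@3 C@2
Step 8: thread B executes B4 (z = z + 1). Shared: x=0 y=0 z=2. PCs: A@2 B@4 C@2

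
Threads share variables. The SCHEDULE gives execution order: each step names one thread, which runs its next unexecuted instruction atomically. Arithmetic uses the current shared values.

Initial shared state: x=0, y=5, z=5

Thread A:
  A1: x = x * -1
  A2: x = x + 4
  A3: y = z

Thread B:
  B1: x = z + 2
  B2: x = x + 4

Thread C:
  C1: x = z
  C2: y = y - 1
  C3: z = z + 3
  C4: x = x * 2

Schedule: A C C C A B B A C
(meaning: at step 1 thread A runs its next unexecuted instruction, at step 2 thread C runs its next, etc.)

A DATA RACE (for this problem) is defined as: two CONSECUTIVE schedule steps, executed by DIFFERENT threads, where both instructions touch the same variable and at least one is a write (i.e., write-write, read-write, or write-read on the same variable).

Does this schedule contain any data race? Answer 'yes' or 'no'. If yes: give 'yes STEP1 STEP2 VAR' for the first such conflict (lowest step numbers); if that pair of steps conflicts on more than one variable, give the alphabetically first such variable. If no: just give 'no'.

Steps 1,2: A(x = x * -1) vs C(x = z). RACE on x (W-W).
Steps 2,3: same thread (C). No race.
Steps 3,4: same thread (C). No race.
Steps 4,5: C(r=z,w=z) vs A(r=x,w=x). No conflict.
Steps 5,6: A(x = x + 4) vs B(x = z + 2). RACE on x (W-W).
Steps 6,7: same thread (B). No race.
Steps 7,8: B(r=x,w=x) vs A(r=z,w=y). No conflict.
Steps 8,9: A(r=z,w=y) vs C(r=x,w=x). No conflict.
First conflict at steps 1,2.

Answer: yes 1 2 x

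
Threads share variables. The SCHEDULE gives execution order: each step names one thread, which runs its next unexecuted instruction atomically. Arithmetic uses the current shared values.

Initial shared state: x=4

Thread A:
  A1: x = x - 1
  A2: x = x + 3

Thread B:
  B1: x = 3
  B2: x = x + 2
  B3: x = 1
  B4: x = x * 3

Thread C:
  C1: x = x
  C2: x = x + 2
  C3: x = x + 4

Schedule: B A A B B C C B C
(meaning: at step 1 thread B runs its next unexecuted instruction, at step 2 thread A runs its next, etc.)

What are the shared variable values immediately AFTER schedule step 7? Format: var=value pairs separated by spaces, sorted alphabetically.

Step 1: thread B executes B1 (x = 3). Shared: x=3. PCs: A@0 B@1 C@0
Step 2: thread A executes A1 (x = x - 1). Shared: x=2. PCs: A@1 B@1 C@0
Step 3: thread A executes A2 (x = x + 3). Shared: x=5. PCs: A@2 B@1 C@0
Step 4: thread B executes B2 (x = x + 2). Shared: x=7. PCs: A@2 B@2 C@0
Step 5: thread B executes B3 (x = 1). Shared: x=1. PCs: A@2 B@3 C@0
Step 6: thread C executes C1 (x = x). Shared: x=1. PCs: A@2 B@3 C@1
Step 7: thread C executes C2 (x = x + 2). Shared: x=3. PCs: A@2 B@3 C@2

Answer: x=3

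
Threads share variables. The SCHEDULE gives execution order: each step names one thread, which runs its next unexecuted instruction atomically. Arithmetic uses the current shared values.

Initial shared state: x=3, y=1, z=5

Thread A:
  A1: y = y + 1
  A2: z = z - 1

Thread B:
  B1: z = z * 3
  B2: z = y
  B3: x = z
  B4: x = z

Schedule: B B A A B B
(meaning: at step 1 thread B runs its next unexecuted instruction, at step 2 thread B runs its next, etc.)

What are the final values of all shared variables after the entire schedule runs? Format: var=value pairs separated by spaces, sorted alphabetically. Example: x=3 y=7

Step 1: thread B executes B1 (z = z * 3). Shared: x=3 y=1 z=15. PCs: A@0 B@1
Step 2: thread B executes B2 (z = y). Shared: x=3 y=1 z=1. PCs: A@0 B@2
Step 3: thread A executes A1 (y = y + 1). Shared: x=3 y=2 z=1. PCs: A@1 B@2
Step 4: thread A executes A2 (z = z - 1). Shared: x=3 y=2 z=0. PCs: A@2 B@2
Step 5: thread B executes B3 (x = z). Shared: x=0 y=2 z=0. PCs: A@2 B@3
Step 6: thread B executes B4 (x = z). Shared: x=0 y=2 z=0. PCs: A@2 B@4

Answer: x=0 y=2 z=0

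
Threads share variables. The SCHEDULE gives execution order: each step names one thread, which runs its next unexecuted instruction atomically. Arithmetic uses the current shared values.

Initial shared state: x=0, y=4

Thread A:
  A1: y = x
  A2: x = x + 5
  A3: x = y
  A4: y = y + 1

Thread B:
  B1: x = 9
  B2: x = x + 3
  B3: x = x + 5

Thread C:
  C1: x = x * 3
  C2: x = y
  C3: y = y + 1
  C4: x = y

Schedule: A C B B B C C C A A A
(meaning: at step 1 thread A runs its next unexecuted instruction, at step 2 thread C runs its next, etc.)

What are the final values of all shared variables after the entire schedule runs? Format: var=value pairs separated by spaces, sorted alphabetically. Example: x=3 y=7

Answer: x=1 y=2

Derivation:
Step 1: thread A executes A1 (y = x). Shared: x=0 y=0. PCs: A@1 B@0 C@0
Step 2: thread C executes C1 (x = x * 3). Shared: x=0 y=0. PCs: A@1 B@0 C@1
Step 3: thread B executes B1 (x = 9). Shared: x=9 y=0. PCs: A@1 B@1 C@1
Step 4: thread B executes B2 (x = x + 3). Shared: x=12 y=0. PCs: A@1 B@2 C@1
Step 5: thread B executes B3 (x = x + 5). Shared: x=17 y=0. PCs: A@1 B@3 C@1
Step 6: thread C executes C2 (x = y). Shared: x=0 y=0. PCs: A@1 B@3 C@2
Step 7: thread C executes C3 (y = y + 1). Shared: x=0 y=1. PCs: A@1 B@3 C@3
Step 8: thread C executes C4 (x = y). Shared: x=1 y=1. PCs: A@1 B@3 C@4
Step 9: thread A executes A2 (x = x + 5). Shared: x=6 y=1. PCs: A@2 B@3 C@4
Step 10: thread A executes A3 (x = y). Shared: x=1 y=1. PCs: A@3 B@3 C@4
Step 11: thread A executes A4 (y = y + 1). Shared: x=1 y=2. PCs: A@4 B@3 C@4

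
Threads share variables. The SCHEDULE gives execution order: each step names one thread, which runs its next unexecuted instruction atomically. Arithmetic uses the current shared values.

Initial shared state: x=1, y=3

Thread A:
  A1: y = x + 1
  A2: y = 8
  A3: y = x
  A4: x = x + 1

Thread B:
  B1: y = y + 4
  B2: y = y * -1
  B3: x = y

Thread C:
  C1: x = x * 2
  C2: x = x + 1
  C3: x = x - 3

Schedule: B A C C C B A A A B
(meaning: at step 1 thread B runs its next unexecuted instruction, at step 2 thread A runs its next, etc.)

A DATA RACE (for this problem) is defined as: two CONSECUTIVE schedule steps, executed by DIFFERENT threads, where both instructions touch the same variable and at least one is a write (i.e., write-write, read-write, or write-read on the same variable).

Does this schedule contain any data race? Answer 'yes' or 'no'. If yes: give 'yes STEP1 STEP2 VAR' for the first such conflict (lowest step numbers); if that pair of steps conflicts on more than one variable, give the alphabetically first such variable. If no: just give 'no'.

Steps 1,2: B(y = y + 4) vs A(y = x + 1). RACE on y (W-W).
Steps 2,3: A(y = x + 1) vs C(x = x * 2). RACE on x (R-W).
Steps 3,4: same thread (C). No race.
Steps 4,5: same thread (C). No race.
Steps 5,6: C(r=x,w=x) vs B(r=y,w=y). No conflict.
Steps 6,7: B(y = y * -1) vs A(y = 8). RACE on y (W-W).
Steps 7,8: same thread (A). No race.
Steps 8,9: same thread (A). No race.
Steps 9,10: A(x = x + 1) vs B(x = y). RACE on x (W-W).
First conflict at steps 1,2.

Answer: yes 1 2 y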